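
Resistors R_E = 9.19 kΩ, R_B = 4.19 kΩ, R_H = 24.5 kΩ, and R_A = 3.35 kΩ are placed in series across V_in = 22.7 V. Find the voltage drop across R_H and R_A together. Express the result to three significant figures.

V ≈ 15.3 V

Total series resistance ΣR = 9.19 + 4.19 + 24.5 + 3.35 = 41.23 kΩ.
R_{R_H..R_A} = 24.5 + 3.35 = 27.85 kΩ.
Voltage divider: V = V_in · (27.85 / 41.23) = 22.7 × 0.6755 = 15.33 V.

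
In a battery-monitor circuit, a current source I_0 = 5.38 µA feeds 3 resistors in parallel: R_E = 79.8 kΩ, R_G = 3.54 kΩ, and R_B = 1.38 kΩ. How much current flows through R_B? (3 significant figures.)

I ≈ 3.82 µA

ΣG = 1/79.8 + 1/3.54 + 1/1.38 = 1.020.
By the current-divider rule, I = I_0 · G_k/ΣG = 5.38 × 0.7107 = 3.823 µA.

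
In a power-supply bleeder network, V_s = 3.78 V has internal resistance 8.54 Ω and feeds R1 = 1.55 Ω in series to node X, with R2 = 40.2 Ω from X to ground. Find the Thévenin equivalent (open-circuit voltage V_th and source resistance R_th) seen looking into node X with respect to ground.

V_th ≈ 3.02 V, R_th ≈ 8.07 Ω

R1' = 8.54 + 1.55 = 10.09 Ω (source resistance + R1).
With X open, the divider is unloaded: V_th = 3.78 × 40.2/50.29 = 3.022 V.
Zeroing V_s shorts the top of R1' to ground, so R_th = R1' ‖ R2 = 8.066 Ω.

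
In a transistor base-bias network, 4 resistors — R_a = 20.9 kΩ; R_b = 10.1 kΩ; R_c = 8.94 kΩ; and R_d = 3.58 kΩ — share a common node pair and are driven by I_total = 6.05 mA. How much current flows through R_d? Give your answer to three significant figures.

Conductances: ΣG = 1/20.9 + 1/10.1 + 1/8.94 + 1/3.58 = 0.5380 (1/kΩ).
R_d takes the fraction G_k/ΣG = 0.2793/0.5380 = 0.5192, so I = 6.05 × 0.5192 = 3.141 mA.

I ≈ 3.14 mA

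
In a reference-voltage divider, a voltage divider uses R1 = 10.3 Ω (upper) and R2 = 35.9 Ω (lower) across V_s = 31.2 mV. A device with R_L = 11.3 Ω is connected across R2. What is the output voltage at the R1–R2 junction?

R2 ‖ R_L = (35.9 × 11.3)/(35.9 + 11.3) = 8.595 Ω.
Voltage divider with the loaded lower leg: V_out = 31.2 × 8.595/(10.3 + 8.595) = 31.2 × 0.4549 = 14.19 mV.
(Unloaded it would be 24.2 mV; the load pulls it down.)

V_out ≈ 14.2 mV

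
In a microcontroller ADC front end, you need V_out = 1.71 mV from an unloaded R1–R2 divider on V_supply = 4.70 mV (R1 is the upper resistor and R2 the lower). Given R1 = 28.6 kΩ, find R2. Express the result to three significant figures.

R2 ≈ 16.4 kΩ

Required fraction k = V_out/V_supply = 0.3638.
R2 = R1 · 0.3638/(1 − 0.3638) = 16.36 kΩ.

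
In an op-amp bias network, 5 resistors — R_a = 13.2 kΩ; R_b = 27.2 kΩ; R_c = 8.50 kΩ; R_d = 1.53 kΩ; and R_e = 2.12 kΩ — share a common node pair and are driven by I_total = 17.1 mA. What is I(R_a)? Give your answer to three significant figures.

I ≈ 0.956 mA

Conductances: ΣG = 1/13.2 + 1/27.2 + 1/8.50 + 1/1.53 + 1/2.12 = 1.355 (1/kΩ).
By the current-divider rule, I = I_total · G_k/ΣG = 17.1 × 0.05589 = 0.9557 mA.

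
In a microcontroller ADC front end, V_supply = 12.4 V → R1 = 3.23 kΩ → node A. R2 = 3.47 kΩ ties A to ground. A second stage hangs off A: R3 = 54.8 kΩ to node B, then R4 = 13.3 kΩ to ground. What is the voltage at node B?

Looking into the second stage from A: R3 + R4 = 68.10 kΩ appears in parallel with R2.
R2 ‖ (R3+R4) = 3.302 kΩ.
So V_A = 12.4 × 0.5055 = 6.268 V.
Stage 2 is unloaded, so V_B = V_A · R4/(R3+R4) = 6.268 × 13.3/68.10 = 1.224 V.

V_B ≈ 1.22 V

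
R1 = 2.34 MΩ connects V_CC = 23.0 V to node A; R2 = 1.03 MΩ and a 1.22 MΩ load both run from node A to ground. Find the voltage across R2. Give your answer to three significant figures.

First combine the lower leg with the load: R2 ‖ R_L = 0.5585 MΩ.
Now apply the divider: V_out = 23.0 × 0.1927 = 4.432 V.
(Unloaded it would be 7.03 V; the load pulls it down.)

V_out ≈ 4.43 V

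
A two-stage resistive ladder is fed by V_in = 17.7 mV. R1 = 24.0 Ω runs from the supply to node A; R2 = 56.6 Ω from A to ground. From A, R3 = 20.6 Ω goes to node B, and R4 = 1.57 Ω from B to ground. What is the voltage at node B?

The second stage (R3 + R4 = 22.17 Ω) loads node A in parallel with R2.
Effective lower resistance at A: R2 ‖ 22.17 = 15.93 Ω.
So V_A = 17.7 × 0.3990 = 7.061 mV.
Then the unloaded second divider: V_B = V_A × R4/(R3+R4) = 7.061 × 0.07082 = 0.5001 mV.

V_B ≈ 0.500 mV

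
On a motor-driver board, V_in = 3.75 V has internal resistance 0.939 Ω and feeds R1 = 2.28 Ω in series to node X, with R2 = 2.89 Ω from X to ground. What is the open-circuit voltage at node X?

R1' = 0.939 + 2.28 = 3.219 Ω (source resistance + R1).
With X open, the divider is unloaded: V_th = 3.75 × 2.89/6.109 = 1.774 V.

V_th ≈ 1.77 V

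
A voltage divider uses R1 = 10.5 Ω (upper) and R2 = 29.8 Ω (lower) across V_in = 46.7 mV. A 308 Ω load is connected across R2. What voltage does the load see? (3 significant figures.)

The load sits in parallel with R2, giving an effective lower resistance R2' = R2·R_L/(R2+R_L) = 27.17 Ω.
Voltage divider with the loaded lower leg: V_out = 46.7 × 27.17/(10.5 + 27.17) = 46.7 × 0.7213 = 33.68 mV.
(Unloaded it would be 34.5 mV; the load pulls it down.)

V_out ≈ 33.7 mV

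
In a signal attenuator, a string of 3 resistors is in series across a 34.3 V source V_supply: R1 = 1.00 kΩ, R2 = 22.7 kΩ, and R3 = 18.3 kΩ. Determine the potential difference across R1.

V ≈ 0.817 V

Total series resistance ΣR = 1.00 + 22.7 + 18.3 = 42.00 kΩ.
V = V_supply · R/ΣR = 34.3 × 0.02381 = 0.8167 V.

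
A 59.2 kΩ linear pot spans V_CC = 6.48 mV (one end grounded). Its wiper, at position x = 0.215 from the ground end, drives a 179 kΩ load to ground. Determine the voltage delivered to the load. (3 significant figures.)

Lower segment x·R_p = 12.73 kΩ; upper segment (1−x)·R_p = 46.47 kΩ.
R_L loads the lower segment: effective lower R = 11.88 kΩ.
V_out = 6.48 × 11.88/(46.47 + 11.88) = 1.320 mV.
(Unloaded: V_out = x·V_CC = 1.39 mV.)

V_out ≈ 1.32 mV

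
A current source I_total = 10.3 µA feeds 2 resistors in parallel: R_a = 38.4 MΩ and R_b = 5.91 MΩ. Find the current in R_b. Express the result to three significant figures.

Two-branch current divider: I_k = I_total · R_other/(R_1 + R_2).
I(R_b) = 10.3 × 38.4/(38.4 + 5.91) = 10.3 × 0.8666 = 8.926 µA.

I ≈ 8.93 µA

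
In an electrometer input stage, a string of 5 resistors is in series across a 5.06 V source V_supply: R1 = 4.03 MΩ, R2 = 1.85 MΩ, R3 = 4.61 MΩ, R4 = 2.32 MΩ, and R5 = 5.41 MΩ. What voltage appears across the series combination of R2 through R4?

V ≈ 2.44 V

ΣR = 4.03 + 1.85 + 4.61 + 2.32 + 5.41 = 18.22 MΩ.
R_{R2..R4} = 1.85 + 4.61 + 2.32 = 8.780 MΩ.
By the voltage-divider rule, V = 5.06 × 8.780/18.22 = 2.438 V.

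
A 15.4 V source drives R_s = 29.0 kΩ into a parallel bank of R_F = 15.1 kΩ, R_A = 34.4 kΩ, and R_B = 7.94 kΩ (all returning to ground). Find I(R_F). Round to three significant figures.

I ≈ 0.138 mA

Equivalent of the parallel group: R_p = 4.520 kΩ.
Node voltage V_A = V_CC · R_p/(R_s + R_p) = 15.4 × 0.1348 = 2.077 V.
Branch current I = V_A/R_F = 2.077/15.1 = 0.1375 mA.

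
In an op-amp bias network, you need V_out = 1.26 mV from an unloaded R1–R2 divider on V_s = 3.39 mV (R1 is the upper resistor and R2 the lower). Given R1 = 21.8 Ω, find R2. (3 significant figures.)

The divider ratio is R2/(R1+R2) = 1.26/3.39 = 0.3717.
R2 = R1 · 0.3717/(1 − 0.3717) = 12.90 Ω.

R2 ≈ 12.9 Ω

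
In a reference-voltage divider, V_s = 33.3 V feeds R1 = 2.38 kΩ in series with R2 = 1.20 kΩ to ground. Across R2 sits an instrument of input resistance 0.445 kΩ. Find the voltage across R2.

V_out ≈ 4.00 V

The load sits in parallel with R2, giving an effective lower resistance R2' = R2·R_L/(R2+R_L) = 0.3246 kΩ.
Now apply the divider: V_out = 33.3 × 0.1200 = 3.997 V.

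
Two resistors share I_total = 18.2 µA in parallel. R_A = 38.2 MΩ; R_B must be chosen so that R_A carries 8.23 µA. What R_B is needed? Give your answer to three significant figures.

The fraction through R_A equals R_B/(R_A+R_B).
With f = 0.4522, R_B = R_A · f/(1−f) = 38.2 × 0.8255 = 31.53 MΩ.

R_B ≈ 31.5 MΩ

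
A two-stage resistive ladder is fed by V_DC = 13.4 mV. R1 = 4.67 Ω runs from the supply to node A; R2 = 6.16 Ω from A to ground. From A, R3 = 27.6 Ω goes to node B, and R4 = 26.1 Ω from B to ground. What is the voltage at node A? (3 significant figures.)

Looking into the second stage from A: R3 + R4 = 53.70 Ω appears in parallel with R2.
R2 ‖ (R3+R4) = 5.526 Ω.
So V_A = 13.4 × 0.5420 = 7.263 mV.

V_A ≈ 7.26 mV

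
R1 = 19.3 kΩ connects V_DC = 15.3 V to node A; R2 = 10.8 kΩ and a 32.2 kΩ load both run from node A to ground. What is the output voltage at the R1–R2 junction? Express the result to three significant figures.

First combine the lower leg with the load: R2 ‖ R_L = 8.087 kΩ.
Voltage divider with the loaded lower leg: V_out = 15.3 × 8.087/(19.3 + 8.087) = 15.3 × 0.2953 = 4.518 V.

V_out ≈ 4.52 V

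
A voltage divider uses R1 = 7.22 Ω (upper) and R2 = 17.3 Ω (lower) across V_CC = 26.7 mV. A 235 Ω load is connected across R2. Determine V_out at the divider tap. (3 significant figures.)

V_out ≈ 18.4 mV

First combine the lower leg with the load: R2 ‖ R_L = 16.11 Ω.
Then V_out = V_CC · R2'/(R1 + R2') = 26.7 × 16.11/23.33 = 18.44 mV.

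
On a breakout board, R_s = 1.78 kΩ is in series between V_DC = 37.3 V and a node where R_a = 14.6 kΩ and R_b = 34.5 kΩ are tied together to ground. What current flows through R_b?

I ≈ 0.921 mA

Parallel bank: R_p = 1/(1/14.6 + 1/34.5) = 10.26 kΩ.
V_A = 37.3 × 10.26/12.04 = 31.78 V.
I(R_b) = V_A / R_b = 31.78/34.5 = 0.9213 mA.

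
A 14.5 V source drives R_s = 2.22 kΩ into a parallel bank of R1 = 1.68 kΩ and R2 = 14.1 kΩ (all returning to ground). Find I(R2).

I ≈ 0.415 mA

Combine the parallel branches: R_p = (1/1.68 + 1/14.1)⁻¹ = 1.501 kΩ.
V_A = 14.5 × 1.501/3.721 = 5.849 V.
Branch current I = V_A/R2 = 5.849/14.1 = 0.4149 mA.
(Check via current divider: I_total = 3.897 mA; share G_k/ΣG = 0.1065 → same result.)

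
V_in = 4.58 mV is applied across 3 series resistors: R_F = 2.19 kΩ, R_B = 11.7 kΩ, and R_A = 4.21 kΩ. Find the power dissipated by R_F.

Series current I = V_in/ΣR = 4.58/18.10 = 0.2530 µA.
P = I²R = 0.06403 × 2.19 = 0.1402 nW.

P ≈ 0.140 nW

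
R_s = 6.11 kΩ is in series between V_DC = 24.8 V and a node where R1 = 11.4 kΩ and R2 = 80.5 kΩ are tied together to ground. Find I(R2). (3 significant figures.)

I ≈ 0.191 mA

Combine the parallel branches: R_p = (1/11.4 + 1/80.5)⁻¹ = 9.986 kΩ.
V_A by voltage divider: V_A = 24.8 × 9.986/(6.11 + 9.986) = 15.39 V.
I(R2) = V_A / R2 = 15.39/80.5 = 0.1911 mA.
(Check via current divider: I_total = 1.541 mA; share G_k/ΣG = 0.1240 → same result.)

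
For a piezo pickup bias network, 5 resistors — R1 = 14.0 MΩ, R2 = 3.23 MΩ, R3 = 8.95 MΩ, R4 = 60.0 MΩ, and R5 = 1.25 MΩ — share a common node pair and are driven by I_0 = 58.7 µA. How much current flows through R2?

I ≈ 13.9 µA

ΣG = 1/14.0 + 1/3.23 + 1/8.95 + 1/60.0 + 1/1.25 = 1.309.
R2 takes the fraction G_k/ΣG = 0.3096/1.309 = 0.2364, so I = 58.7 × 0.2364 = 13.88 µA.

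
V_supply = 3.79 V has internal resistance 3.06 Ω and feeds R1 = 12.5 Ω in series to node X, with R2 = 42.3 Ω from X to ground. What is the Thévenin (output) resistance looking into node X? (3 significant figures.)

R_th ≈ 11.4 Ω

R1' = 3.06 + 12.5 = 15.56 Ω (source resistance + R1).
With V_supply suppressed (replaced by a short), R_th = R1' ‖ R2 = (15.56 × 42.3)/(15.56 + 42.3) = 11.38 Ω.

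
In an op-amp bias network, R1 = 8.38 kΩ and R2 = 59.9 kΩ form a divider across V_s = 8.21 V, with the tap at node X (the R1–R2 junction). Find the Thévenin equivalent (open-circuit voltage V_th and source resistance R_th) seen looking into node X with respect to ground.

V_th ≈ 7.20 V, R_th ≈ 7.35 kΩ

With X open, the divider is unloaded: V_th = 8.21 × 59.9/68.28 = 7.202 V.
Zeroing V_s shorts the top of R1 to ground, so R_th = R1 ‖ R2 = 7.352 kΩ.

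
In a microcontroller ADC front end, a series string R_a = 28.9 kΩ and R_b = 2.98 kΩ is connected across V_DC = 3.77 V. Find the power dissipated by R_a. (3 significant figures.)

The common current is I = 3.77/31.88 = 0.1183 mA.
P = I²R = 0.01398 × 28.9 = 0.4042 mW.

P ≈ 0.404 mW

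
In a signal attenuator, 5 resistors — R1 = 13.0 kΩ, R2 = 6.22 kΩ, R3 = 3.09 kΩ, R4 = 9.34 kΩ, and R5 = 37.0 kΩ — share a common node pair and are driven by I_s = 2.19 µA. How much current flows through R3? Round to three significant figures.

Total conductance ΣG = 1/13.0 + 1/6.22 + 1/3.09 + 1/9.34 + 1/37.0 = 0.6954 (units of 1/kΩ).
By the current-divider rule, I = I_s · G_k/ΣG = 2.19 × 0.4654 = 1.019 µA.

I ≈ 1.02 µA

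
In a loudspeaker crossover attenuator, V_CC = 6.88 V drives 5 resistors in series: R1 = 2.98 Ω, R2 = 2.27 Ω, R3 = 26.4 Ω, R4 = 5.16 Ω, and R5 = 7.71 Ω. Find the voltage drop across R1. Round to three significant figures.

V ≈ 0.461 V

ΣR = 2.98 + 2.27 + 26.4 + 5.16 + 7.71 = 44.52 Ω.
Voltage divider: V = V_CC · (2.980 / 44.52) = 6.88 × 0.06694 = 0.4605 V.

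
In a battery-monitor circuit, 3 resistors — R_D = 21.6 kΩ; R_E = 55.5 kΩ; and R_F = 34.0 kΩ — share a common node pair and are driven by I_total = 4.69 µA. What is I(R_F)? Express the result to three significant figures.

I ≈ 1.47 µA

Conductances: ΣG = 1/21.6 + 1/55.5 + 1/34.0 = 0.09373 (1/kΩ).
By the current-divider rule, I = I_total · G_k/ΣG = 4.69 × 0.3138 = 1.472 µA.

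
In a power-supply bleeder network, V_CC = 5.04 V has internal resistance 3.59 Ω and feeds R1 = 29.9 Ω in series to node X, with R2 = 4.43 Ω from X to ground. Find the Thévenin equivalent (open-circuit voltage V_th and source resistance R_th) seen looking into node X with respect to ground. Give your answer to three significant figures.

V_th ≈ 0.589 V, R_th ≈ 3.91 Ω

R1' = 3.59 + 29.9 = 33.49 Ω (source resistance + R1).
V_th is the unloaded tap voltage: V_CC · R2/(R1'+R2) = 5.04 × 0.1168 = 0.5888 V.
Zeroing V_CC shorts the top of R1' to ground, so R_th = R1' ‖ R2 = 3.912 Ω.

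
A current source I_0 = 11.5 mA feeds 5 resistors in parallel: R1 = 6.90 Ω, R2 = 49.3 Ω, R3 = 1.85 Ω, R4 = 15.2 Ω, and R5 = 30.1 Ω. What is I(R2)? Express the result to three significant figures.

Conductances: ΣG = 1/6.90 + 1/49.3 + 1/1.85 + 1/15.2 + 1/30.1 = 0.8048 (1/Ω).
R2 takes the fraction G_k/ΣG = 0.02028/0.8048 = 0.02520, so I = 11.5 × 0.02520 = 0.2899 mA.

I ≈ 0.290 mA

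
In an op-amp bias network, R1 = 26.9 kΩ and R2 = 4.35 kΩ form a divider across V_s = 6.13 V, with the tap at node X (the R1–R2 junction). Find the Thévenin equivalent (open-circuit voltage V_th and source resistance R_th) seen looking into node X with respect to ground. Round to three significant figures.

With X open, the divider is unloaded: V_th = 6.13 × 4.35/31.25 = 0.8533 V.
Zeroing V_s shorts the top of R1 to ground, so R_th = R1 ‖ R2 = 3.744 kΩ.

V_th ≈ 0.853 V, R_th ≈ 3.74 kΩ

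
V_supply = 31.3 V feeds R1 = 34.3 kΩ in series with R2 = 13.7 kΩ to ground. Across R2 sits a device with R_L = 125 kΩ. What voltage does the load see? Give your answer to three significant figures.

First combine the lower leg with the load: R2 ‖ R_L = 12.35 kΩ.
Voltage divider with the loaded lower leg: V_out = 31.3 × 12.35/(34.3 + 12.35) = 31.3 × 0.2647 = 8.285 V.
(Unloaded it would be 8.93 V; the load pulls it down.)

V_out ≈ 8.28 V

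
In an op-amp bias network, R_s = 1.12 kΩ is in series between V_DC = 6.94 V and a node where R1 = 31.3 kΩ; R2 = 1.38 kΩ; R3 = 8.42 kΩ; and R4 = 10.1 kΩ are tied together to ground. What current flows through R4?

Parallel bank: R_p = 1/(1/31.3 + 1/1.38 + 1/8.42 + 1/10.1) = 1.026 kΩ.
Node voltage V_A = V_DC · R_p/(R_s + R_p) = 6.94 × 0.4782 = 3.319 V.
I(R4) = V_A / R4 = 3.319/10.1 = 0.3286 mA.

I ≈ 0.329 mA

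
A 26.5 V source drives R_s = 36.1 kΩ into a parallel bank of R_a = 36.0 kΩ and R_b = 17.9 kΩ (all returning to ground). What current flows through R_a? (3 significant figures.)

Equivalent of the parallel group: R_p = 11.96 kΩ.
V_A by voltage divider: V_A = 26.5 × 11.96/(36.1 + 11.96) = 6.593 V.
I(R_a) = V_A / R_a = 6.593/36.0 = 0.1831 mA.
(Equivalently: I_total = 0.5514 mA, then current-divider fraction G_k/ΣG = 0.3321.)

I ≈ 0.183 mA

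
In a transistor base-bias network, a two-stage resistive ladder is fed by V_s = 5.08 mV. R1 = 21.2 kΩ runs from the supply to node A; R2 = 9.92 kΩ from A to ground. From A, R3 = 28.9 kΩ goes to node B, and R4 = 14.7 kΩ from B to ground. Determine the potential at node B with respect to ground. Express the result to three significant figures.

Node A sees R2 in parallel with the series input of stage 2, R3 + R4 = 43.60 kΩ.
R2 ‖ (R3+R4) = 8.081 kΩ.
First divider: V_A = V_s · 8.081/(21.2 + 8.081) = 1.402 mV.
V_B = V_A × 0.3372 = 0.4727 mV.

V_B ≈ 0.473 mV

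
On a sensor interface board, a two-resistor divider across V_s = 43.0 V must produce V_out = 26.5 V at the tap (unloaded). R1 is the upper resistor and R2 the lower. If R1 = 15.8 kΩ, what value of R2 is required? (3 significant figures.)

The divider ratio is R2/(R1+R2) = 26.5/43.0 = 0.6163.
R2 = R1 · 0.6163/(1 − 0.6163) = 25.38 kΩ.

R2 ≈ 25.4 kΩ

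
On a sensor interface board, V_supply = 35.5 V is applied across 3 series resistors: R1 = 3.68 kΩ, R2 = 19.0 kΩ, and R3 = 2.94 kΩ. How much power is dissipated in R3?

The common current is I = 35.5/25.62 = 1.386 mA.
P(R3) = I²·R3 = (1.386)² × 2.94 = 5.645 mW.

P ≈ 5.64 mW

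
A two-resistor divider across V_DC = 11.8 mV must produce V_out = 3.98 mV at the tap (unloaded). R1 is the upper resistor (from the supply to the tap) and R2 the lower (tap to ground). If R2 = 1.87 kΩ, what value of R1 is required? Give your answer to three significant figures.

R1 ≈ 3.67 kΩ

V_out/V_DC = R2/(R1+R2) = 0.3373.
R1 = R2·(1/k − 1) = 1.87 × 1.965 = 3.674 kΩ.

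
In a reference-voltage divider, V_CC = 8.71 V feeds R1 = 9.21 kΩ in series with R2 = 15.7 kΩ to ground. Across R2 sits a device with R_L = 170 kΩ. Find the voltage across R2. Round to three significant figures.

V_out ≈ 5.31 V

First combine the lower leg with the load: R2 ‖ R_L = 14.37 kΩ.
Voltage divider with the loaded lower leg: V_out = 8.71 × 14.37/(9.21 + 14.37) = 8.71 × 0.6095 = 5.308 V.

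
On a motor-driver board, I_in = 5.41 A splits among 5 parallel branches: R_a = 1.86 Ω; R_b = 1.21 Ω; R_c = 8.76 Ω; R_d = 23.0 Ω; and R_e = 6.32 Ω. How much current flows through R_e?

Total conductance ΣG = 1/1.86 + 1/1.21 + 1/8.76 + 1/23.0 + 1/6.32 = 1.680 (units of 1/Ω).
R_e takes the fraction G_k/ΣG = 0.1582/1.680 = 0.09419, so I = 5.41 × 0.09419 = 0.5095 A.

I ≈ 0.510 A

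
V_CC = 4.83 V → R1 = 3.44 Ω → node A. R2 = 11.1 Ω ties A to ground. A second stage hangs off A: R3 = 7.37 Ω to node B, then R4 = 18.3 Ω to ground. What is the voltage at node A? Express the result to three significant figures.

V_A ≈ 3.35 V

The second stage (R3 + R4 = 25.67 Ω) loads node A in parallel with R2.
R2 ‖ (R3+R4) = 7.749 Ω.
First divider: V_A = V_CC · 7.749/(3.44 + 7.749) = 3.345 V.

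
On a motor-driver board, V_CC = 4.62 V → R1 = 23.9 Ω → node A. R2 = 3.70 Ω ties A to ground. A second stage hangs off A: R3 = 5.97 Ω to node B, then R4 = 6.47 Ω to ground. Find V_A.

V_A ≈ 0.493 V

Looking into the second stage from A: R3 + R4 = 12.44 Ω appears in parallel with R2.
Effective lower resistance at A: R2 ‖ 12.44 = 2.852 Ω.
V_A = 4.62 × 2.852/(23.9 + 2.852) = 0.4925 V.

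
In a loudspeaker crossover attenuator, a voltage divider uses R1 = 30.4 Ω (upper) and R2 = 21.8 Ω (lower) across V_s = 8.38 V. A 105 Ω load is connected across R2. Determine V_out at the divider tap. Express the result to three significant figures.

V_out ≈ 3.12 V

The load sits in parallel with R2, giving an effective lower resistance R2' = R2·R_L/(R2+R_L) = 18.05 Ω.
Then V_out = V_s · R2'/(R1 + R2') = 8.38 × 18.05/48.45 = 3.122 V.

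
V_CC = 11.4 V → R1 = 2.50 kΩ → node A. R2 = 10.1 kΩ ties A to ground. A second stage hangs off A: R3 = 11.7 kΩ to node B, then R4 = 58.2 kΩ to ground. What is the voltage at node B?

Looking into the second stage from A: R3 + R4 = 69.90 kΩ appears in parallel with R2.
R2 ‖ (R3+R4) = 8.825 kΩ.
V_A = 11.4 × 8.825/(2.50 + 8.825) = 8.883 V.
V_B = V_A × 0.8326 = 7.396 V.

V_B ≈ 7.40 V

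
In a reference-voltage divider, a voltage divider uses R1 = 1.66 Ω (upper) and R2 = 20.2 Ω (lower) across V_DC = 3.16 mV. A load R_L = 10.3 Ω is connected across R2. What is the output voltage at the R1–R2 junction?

V_out ≈ 2.54 mV

First combine the lower leg with the load: R2 ‖ R_L = 6.822 Ω.
Then V_out = V_DC · R2'/(R1 + R2') = 3.16 × 6.822/8.482 = 2.542 mV.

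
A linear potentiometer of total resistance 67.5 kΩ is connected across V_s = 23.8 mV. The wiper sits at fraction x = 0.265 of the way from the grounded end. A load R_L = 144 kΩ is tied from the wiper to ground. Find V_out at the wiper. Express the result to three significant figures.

V_out ≈ 5.78 mV

Lower segment x·R_p = 17.89 kΩ; upper segment (1−x)·R_p = 49.61 kΩ.
R_L loads the lower segment: effective lower R = 15.91 kΩ.
V_out = 23.8 × 15.91/(49.61 + 15.91) = 5.779 mV.
(Unloaded: V_out = x·V_s = 6.31 mV.)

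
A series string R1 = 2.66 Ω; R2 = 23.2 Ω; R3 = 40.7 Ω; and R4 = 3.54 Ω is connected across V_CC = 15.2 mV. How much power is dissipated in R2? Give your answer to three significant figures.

P ≈ 1.09 µW

The common current is I = 15.2/70.10 = 0.2168 mA.
P(R2) = I²·R2 = (0.2168)² × 23.2 = 1.091 µW.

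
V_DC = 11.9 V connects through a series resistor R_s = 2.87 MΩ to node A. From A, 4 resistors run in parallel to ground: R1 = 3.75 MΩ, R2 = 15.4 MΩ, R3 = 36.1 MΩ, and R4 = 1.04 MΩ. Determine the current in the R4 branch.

I ≈ 2.39 µA

Equivalent of the parallel group: R_p = 0.7571 MΩ.
Node voltage V_A = V_DC · R_p/(R_s + R_p) = 11.9 × 0.2087 = 2.484 V.
I(R4) = V_A / R4 = 2.484/1.04 = 2.388 µA.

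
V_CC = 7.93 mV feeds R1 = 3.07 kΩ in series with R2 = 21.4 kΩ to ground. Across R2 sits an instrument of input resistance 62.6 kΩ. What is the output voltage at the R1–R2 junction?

The load sits in parallel with R2, giving an effective lower resistance R2' = R2·R_L/(R2+R_L) = 15.95 kΩ.
Now apply the divider: V_out = 7.93 × 0.8386 = 6.650 mV.

V_out ≈ 6.65 mV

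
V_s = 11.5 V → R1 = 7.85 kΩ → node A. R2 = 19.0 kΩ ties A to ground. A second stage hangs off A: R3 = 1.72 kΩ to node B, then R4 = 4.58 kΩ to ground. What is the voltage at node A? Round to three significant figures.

V_A ≈ 4.32 V

Node A sees R2 in parallel with the series input of stage 2, R3 + R4 = 6.300 kΩ.
Effective lower resistance at A: R2 ‖ 6.300 = 4.731 kΩ.
V_A = 11.5 × 4.731/(7.85 + 4.731) = 4.325 V.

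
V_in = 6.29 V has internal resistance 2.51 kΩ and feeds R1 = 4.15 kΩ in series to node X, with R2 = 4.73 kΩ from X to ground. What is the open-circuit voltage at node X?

V_th ≈ 2.61 V

R1' = 2.51 + 4.15 = 6.660 kΩ (source resistance + R1).
Open-circuit (no load on X): V_th = V_in · R2/(R1' + R2) = 6.29 × 4.73/(6.660 + 4.73) = 2.612 V.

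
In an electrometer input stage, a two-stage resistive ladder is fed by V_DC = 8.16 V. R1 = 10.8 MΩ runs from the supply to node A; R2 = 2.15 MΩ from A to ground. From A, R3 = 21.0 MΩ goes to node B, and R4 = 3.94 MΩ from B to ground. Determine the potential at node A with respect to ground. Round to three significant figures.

Node A sees R2 in parallel with the series input of stage 2, R3 + R4 = 24.94 MΩ.
Effective lower resistance at A: R2 ‖ 24.94 = 1.979 MΩ.
First divider: V_A = V_DC · 1.979/(10.8 + 1.979) = 1.264 V.

V_A ≈ 1.26 V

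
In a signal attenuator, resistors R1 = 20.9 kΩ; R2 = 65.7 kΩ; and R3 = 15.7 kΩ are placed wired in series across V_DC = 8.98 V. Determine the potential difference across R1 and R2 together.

V ≈ 7.60 V

ΣR = 20.9 + 65.7 + 15.7 = 102.3 kΩ.
R_{R1..R2} = 20.9 + 65.7 = 86.60 kΩ.
Voltage divider: V = V_DC · (86.60 / 102.3) = 8.98 × 0.8465 = 7.602 V.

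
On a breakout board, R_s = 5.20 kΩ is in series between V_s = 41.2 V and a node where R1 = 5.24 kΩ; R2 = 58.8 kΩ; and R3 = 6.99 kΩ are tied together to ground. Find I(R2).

I ≈ 0.248 mA

Combine the parallel branches: R_p = (1/5.24 + 1/58.8 + 1/6.99)⁻¹ = 2.850 kΩ.
V_A = 41.2 × 2.850/8.050 = 14.59 V.
Branch current I = V_A/R2 = 14.59/58.8 = 0.2481 mA.
(Equivalently: I_total = 5.118 mA, then current-divider fraction G_k/ΣG = 0.04847.)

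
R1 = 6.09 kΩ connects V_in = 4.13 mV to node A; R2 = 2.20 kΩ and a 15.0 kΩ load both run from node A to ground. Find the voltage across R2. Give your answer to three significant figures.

First combine the lower leg with the load: R2 ‖ R_L = 1.919 kΩ.
Then V_out = V_in · R2'/(R1 + R2') = 4.13 × 1.919/8.009 = 0.9894 mV.

V_out ≈ 0.989 mV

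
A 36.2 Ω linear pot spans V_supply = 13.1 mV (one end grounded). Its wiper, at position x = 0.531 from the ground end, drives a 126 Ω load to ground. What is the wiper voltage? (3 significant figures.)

V_out ≈ 6.49 mV

Lower segment x·R_p = 19.22 Ω; upper segment (1−x)·R_p = 16.98 Ω.
(x·R_p) ‖ R_L = 16.68 Ω.
Then V_out = V_supply · 16.68/(16.98 + 16.68) = 6.492 mV.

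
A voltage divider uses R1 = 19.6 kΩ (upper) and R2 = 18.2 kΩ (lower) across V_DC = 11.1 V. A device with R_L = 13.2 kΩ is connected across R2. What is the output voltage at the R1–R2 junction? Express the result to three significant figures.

The load sits in parallel with R2, giving an effective lower resistance R2' = R2·R_L/(R2+R_L) = 7.651 kΩ.
Now apply the divider: V_out = 11.1 × 0.2808 = 3.116 V.

V_out ≈ 3.12 V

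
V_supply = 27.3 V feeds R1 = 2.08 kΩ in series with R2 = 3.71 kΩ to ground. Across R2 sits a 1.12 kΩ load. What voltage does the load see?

R2 ‖ R_L = (3.71 × 1.12)/(3.71 + 1.12) = 0.8603 kΩ.
Voltage divider with the loaded lower leg: V_out = 27.3 × 0.8603/(2.08 + 0.8603) = 27.3 × 0.2926 = 7.988 V.
(Unloaded it would be 17.5 V; the load pulls it down.)

V_out ≈ 7.99 V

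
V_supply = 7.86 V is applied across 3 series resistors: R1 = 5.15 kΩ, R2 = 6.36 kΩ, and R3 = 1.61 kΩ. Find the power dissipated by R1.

ΣR = 13.12 kΩ → I = 7.86/13.12 = 0.5991 mA.
P(R1) = I²·R1 = (0.5991)² × 5.15 = 1.848 mW.

P ≈ 1.85 mW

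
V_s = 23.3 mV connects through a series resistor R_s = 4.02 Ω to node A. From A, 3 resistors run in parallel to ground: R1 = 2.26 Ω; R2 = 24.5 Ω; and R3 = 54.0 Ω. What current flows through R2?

Equivalent of the parallel group: R_p = 1.993 Ω.
V_A = 23.3 × 1.993/6.013 = 7.722 mV.
Branch current I = V_A/R2 = 7.722/24.5 = 0.3152 mA.
(Equivalently: I_total = 3.875 mA, then current-divider fraction G_k/ΣG = 0.08134.)

I ≈ 0.315 mA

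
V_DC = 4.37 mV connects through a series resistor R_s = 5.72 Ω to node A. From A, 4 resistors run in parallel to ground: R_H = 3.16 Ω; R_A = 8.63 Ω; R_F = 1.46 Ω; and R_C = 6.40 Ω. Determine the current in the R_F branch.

I ≈ 0.361 mA

Combine the parallel branches: R_p = (1/3.16 + 1/8.63 + 1/1.46 + 1/6.40)⁻¹ = 0.7852 Ω.
V_A = 4.37 × 0.7852/6.505 = 0.5275 mV.
I(R_F) = V_A / R_F = 0.5275/1.46 = 0.3613 mA.
(Check via current divider: I_total = 0.6718 mA; share G_k/ΣG = 0.5378 → same result.)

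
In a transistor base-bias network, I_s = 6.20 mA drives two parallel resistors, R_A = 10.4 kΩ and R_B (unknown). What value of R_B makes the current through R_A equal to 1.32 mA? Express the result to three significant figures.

R_B ≈ 2.81 kΩ

In a two-way split, I_A/I_s = R_B/(R_A + R_B).
1.32/6.20 = R_B/(R_A + R_B) → R_B = R_A · (0.2129)/(1 − 0.2129) = 10.4 × 0.2705 = 2.813 kΩ.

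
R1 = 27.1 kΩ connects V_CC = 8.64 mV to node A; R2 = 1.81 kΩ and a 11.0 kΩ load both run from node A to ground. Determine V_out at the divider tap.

The load sits in parallel with R2, giving an effective lower resistance R2' = R2·R_L/(R2+R_L) = 1.554 kΩ.
Now apply the divider: V_out = 8.64 × 0.05424 = 0.4686 mV.

V_out ≈ 0.469 mV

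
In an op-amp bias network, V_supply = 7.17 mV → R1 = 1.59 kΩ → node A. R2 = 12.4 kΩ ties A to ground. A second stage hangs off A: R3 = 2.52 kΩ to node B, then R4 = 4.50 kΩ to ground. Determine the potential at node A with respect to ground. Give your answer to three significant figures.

V_A ≈ 5.29 mV

Looking into the second stage from A: R3 + R4 = 7.020 kΩ appears in parallel with R2.
R2 ‖ (R3+R4) = 4.482 kΩ.
V_A = 7.17 × 4.482/(1.59 + 4.482) = 5.293 mV.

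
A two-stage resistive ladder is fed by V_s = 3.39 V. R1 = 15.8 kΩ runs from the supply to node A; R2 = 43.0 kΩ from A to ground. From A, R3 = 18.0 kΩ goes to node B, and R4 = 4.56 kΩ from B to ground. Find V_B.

Looking into the second stage from A: R3 + R4 = 22.56 kΩ appears in parallel with R2.
R2 ‖ (R3+R4) = 14.80 kΩ.
First divider: V_A = V_s · 14.80/(15.8 + 14.80) = 1.639 V.
Then the unloaded second divider: V_B = V_A × R4/(R3+R4) = 1.639 × 0.2021 = 0.3314 V.

V_B ≈ 0.331 V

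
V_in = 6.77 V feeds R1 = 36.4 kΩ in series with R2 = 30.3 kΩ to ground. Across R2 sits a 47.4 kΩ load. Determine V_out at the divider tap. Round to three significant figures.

R2 ‖ R_L = (30.3 × 47.4)/(30.3 + 47.4) = 18.48 kΩ.
Then V_out = V_in · R2'/(R1 + R2') = 6.77 × 18.48/54.88 = 2.280 V.

V_out ≈ 2.28 V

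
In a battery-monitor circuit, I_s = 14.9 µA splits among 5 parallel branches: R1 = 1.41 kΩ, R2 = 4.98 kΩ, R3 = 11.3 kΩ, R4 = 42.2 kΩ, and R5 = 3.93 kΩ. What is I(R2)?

Conductances: ΣG = 1/1.41 + 1/4.98 + 1/11.3 + 1/42.2 + 1/3.93 = 1.277 (1/kΩ).
By the current-divider rule, I = I_s · G_k/ΣG = 14.9 × 0.1573 = 2.344 µA.

I ≈ 2.34 µA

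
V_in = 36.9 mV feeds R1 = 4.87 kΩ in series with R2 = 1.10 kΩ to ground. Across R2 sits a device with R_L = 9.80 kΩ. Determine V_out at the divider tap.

V_out ≈ 6.23 mV

R2 ‖ R_L = (1.10 × 9.80)/(1.10 + 9.80) = 0.9890 kΩ.
Now apply the divider: V_out = 36.9 × 0.1688 = 6.229 mV.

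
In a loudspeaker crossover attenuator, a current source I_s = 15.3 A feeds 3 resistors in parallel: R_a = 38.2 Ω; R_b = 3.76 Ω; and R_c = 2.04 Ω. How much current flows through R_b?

I ≈ 5.20 A

ΣG = 1/38.2 + 1/3.76 + 1/2.04 = 0.7823.
By the current-divider rule, I = I_s · G_k/ΣG = 15.3 × 0.3400 = 5.201 A.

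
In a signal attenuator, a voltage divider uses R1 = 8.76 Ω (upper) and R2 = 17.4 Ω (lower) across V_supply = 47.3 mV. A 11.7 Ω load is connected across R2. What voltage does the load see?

First combine the lower leg with the load: R2 ‖ R_L = 6.996 Ω.
Voltage divider with the loaded lower leg: V_out = 47.3 × 6.996/(8.76 + 6.996) = 47.3 × 0.4440 = 21.00 mV.

V_out ≈ 21.0 mV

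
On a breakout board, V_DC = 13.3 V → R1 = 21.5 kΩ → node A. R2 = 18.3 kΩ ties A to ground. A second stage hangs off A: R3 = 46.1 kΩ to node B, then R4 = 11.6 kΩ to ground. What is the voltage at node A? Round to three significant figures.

Node A sees R2 in parallel with the series input of stage 2, R3 + R4 = 57.70 kΩ.
Effective lower resistance at A: R2 ‖ 57.70 = 13.89 kΩ.
First divider: V_A = V_DC · 13.89/(21.5 + 13.89) = 5.221 V.

V_A ≈ 5.22 V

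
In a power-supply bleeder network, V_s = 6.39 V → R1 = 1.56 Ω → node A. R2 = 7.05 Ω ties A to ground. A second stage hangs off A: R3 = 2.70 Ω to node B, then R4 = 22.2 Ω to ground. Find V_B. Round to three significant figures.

Looking into the second stage from A: R3 + R4 = 24.90 Ω appears in parallel with R2.
Effective lower resistance at A: R2 ‖ 24.90 = 5.494 Ω.
So V_A = 6.39 × 0.7789 = 4.977 V.
Then the unloaded second divider: V_B = V_A × R4/(R3+R4) = 4.977 × 0.8916 = 4.437 V.

V_B ≈ 4.44 V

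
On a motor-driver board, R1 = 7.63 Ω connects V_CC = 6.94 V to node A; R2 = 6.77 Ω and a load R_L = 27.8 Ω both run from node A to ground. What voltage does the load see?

V_out ≈ 2.89 V

First combine the lower leg with the load: R2 ‖ R_L = 5.444 Ω.
Then V_out = V_CC · R2'/(R1 + R2') = 6.94 × 5.444/13.07 = 2.890 V.
(Unloaded it would be 3.26 V; the load pulls it down.)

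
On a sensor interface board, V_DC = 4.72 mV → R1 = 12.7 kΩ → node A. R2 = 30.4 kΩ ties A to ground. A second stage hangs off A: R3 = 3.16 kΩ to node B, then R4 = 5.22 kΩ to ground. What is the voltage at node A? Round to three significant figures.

V_A ≈ 1.61 mV

Looking into the second stage from A: R3 + R4 = 8.380 kΩ appears in parallel with R2.
Effective lower resistance at A: R2 ‖ 8.380 = 6.569 kΩ.
So V_A = 4.72 × 0.3409 = 1.609 mV.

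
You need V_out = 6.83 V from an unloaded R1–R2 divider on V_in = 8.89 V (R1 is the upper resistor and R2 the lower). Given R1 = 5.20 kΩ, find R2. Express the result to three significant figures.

The divider ratio is R2/(R1+R2) = 6.83/8.89 = 0.7683.
R2 = R1 · 0.7683/(1 − 0.7683) = 17.24 kΩ.

R2 ≈ 17.2 kΩ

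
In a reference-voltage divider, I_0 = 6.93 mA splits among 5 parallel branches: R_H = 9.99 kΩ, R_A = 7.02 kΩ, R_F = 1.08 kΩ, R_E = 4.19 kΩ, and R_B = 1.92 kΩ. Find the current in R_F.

Conductances: ΣG = 1/9.99 + 1/7.02 + 1/1.08 + 1/4.19 + 1/1.92 = 1.928 (1/kΩ).
By the current-divider rule, I = I_0 · G_k/ΣG = 6.93 × 0.4803 = 3.328 mA.

I ≈ 3.33 mA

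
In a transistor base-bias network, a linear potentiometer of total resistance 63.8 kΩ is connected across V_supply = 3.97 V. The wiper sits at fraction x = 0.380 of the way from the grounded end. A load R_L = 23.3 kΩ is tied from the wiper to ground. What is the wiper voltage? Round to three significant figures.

V_out ≈ 0.917 V

Lower segment x·R_p = 24.24 kΩ; upper segment (1−x)·R_p = 39.56 kΩ.
R_L loads the lower segment: effective lower R = 11.88 kΩ.
Loaded-divider output: V_out = 3.97 × 0.2310 = 0.9170 V.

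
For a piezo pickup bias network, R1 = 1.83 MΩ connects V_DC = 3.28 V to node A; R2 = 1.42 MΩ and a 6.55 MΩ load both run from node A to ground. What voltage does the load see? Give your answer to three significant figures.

V_out ≈ 1.28 V

R2 ‖ R_L = (1.42 × 6.55)/(1.42 + 6.55) = 1.167 MΩ.
Voltage divider with the loaded lower leg: V_out = 3.28 × 1.167/(1.83 + 1.167) = 3.28 × 0.3894 = 1.277 V.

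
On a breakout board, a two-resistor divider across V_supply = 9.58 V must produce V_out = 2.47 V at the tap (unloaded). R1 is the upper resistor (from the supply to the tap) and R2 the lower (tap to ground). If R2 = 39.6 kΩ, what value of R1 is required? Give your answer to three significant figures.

R1 ≈ 114 kΩ

Required fraction k = V_out/V_supply = 0.2578.
R1 = R2·(1/k − 1) = 39.6 × 2.879 = 114.0 kΩ.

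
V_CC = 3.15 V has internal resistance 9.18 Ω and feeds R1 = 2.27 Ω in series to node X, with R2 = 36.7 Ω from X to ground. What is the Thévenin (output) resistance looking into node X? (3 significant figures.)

R1' = 9.18 + 2.27 = 11.45 Ω (source resistance + R1).
Looking into X with the source shorted: R_th = R1'·R2/(R1'+R2) = 11.45 × 36.7/48.15 = 8.727 Ω.

R_th ≈ 8.73 Ω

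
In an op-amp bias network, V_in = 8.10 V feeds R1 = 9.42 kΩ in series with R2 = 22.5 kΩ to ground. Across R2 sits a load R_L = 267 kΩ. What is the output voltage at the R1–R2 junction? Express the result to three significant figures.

First combine the lower leg with the load: R2 ‖ R_L = 20.75 kΩ.
Now apply the divider: V_out = 8.10 × 0.6878 = 5.571 V.
(Unloaded it would be 5.71 V; the load pulls it down.)

V_out ≈ 5.57 V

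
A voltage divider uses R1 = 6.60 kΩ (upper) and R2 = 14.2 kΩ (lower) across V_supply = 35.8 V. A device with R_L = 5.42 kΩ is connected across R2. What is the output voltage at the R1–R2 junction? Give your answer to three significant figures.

V_out ≈ 13.3 V

First combine the lower leg with the load: R2 ‖ R_L = 3.923 kΩ.
Then V_out = V_supply · R2'/(R1 + R2') = 35.8 × 3.923/10.52 = 13.35 V.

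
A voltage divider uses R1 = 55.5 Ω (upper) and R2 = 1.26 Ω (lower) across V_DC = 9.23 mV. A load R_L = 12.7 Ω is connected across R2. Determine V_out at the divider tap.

V_out ≈ 0.187 mV

The load sits in parallel with R2, giving an effective lower resistance R2' = R2·R_L/(R2+R_L) = 1.146 Ω.
Now apply the divider: V_out = 9.23 × 0.02024 = 0.1868 mV.
(Unloaded it would be 0.205 mV; the load pulls it down.)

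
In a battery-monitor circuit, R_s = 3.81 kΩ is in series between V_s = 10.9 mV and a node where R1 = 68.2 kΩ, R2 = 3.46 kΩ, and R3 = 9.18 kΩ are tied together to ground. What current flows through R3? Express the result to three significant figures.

Equivalent of the parallel group: R_p = 2.424 kΩ.
V_A = 10.9 × 2.424/6.234 = 4.238 mV.
I(R3) = V_A / R3 = 4.238/9.18 = 0.4616 µA.

I ≈ 0.462 µA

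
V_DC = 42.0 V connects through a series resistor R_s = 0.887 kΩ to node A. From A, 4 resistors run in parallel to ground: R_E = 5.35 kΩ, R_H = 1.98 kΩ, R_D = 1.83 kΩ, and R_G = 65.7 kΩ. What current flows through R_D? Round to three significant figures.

I ≈ 10.9 mA

Parallel bank: R_p = 1/(1/5.35 + 1/1.98 + 1/1.83 + 1/65.7) = 0.7977 kΩ.
V_A = 42.0 × 0.7977/1.685 = 19.89 V.
I(R_D) = V_A / R_D = 19.89/1.83 = 10.87 mA.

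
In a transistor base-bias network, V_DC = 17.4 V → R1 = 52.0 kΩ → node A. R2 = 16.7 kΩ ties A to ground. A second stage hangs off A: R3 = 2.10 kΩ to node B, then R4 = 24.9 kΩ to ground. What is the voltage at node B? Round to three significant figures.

V_B ≈ 2.66 V

Node A sees R2 in parallel with the series input of stage 2, R3 + R4 = 27.00 kΩ.
R2 ‖ (R3+R4) = 10.32 kΩ.
V_A = 17.4 × 10.32/(52.0 + 10.32) = 2.881 V.
Stage 2 is unloaded, so V_B = V_A · R4/(R3+R4) = 2.881 × 24.9/27.00 = 2.657 V.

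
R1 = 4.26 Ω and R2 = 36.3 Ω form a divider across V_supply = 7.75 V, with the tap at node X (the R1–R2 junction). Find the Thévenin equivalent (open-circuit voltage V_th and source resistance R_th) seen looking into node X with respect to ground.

With X open, the divider is unloaded: V_th = 7.75 × 36.3/40.56 = 6.936 V.
Zeroing V_supply shorts the top of R1 to ground, so R_th = R1 ‖ R2 = 3.813 Ω.

V_th ≈ 6.94 V, R_th ≈ 3.81 Ω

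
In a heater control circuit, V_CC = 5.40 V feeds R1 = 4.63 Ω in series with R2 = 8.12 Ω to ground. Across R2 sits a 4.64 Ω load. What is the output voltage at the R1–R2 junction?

V_out ≈ 2.10 V

The load sits in parallel with R2, giving an effective lower resistance R2' = R2·R_L/(R2+R_L) = 2.953 Ω.
Voltage divider with the loaded lower leg: V_out = 5.40 × 2.953/(4.63 + 2.953) = 5.40 × 0.3894 = 2.103 V.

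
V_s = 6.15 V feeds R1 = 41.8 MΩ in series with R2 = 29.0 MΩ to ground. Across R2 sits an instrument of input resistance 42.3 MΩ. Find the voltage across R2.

V_out ≈ 1.79 V

The load sits in parallel with R2, giving an effective lower resistance R2' = R2·R_L/(R2+R_L) = 17.20 MΩ.
Then V_out = V_s · R2'/(R1 + R2') = 6.15 × 17.20/59.00 = 1.793 V.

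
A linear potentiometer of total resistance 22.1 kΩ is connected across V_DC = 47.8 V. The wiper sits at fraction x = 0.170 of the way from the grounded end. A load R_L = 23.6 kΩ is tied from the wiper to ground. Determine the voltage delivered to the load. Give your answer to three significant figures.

V_out ≈ 7.18 V

Split the track: R_lower = x·R_p = 3.757 kΩ, R_upper = (1−x)·R_p = 18.34 kΩ.
R_L loads the lower segment: effective lower R = 3.241 kΩ.
Then V_out = V_DC · 3.241/(18.34 + 3.241) = 7.178 V.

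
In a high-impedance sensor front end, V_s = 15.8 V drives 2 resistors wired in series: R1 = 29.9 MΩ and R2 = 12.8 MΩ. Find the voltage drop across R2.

V ≈ 4.74 V

Series total: ΣR = 29.9 + 12.8 = 42.70 MΩ.
V = V_s · R/ΣR = 15.8 × 0.2998 = 4.736 V.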